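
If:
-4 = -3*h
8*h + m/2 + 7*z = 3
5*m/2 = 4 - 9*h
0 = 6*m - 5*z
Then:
No Solution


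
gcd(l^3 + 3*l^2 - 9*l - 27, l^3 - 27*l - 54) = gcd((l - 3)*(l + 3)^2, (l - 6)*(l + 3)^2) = l^2 + 6*l + 9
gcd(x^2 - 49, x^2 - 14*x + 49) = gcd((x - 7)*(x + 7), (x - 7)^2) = x - 7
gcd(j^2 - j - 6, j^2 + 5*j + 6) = j + 2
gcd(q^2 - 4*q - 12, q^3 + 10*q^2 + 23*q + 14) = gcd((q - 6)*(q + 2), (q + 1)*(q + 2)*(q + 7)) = q + 2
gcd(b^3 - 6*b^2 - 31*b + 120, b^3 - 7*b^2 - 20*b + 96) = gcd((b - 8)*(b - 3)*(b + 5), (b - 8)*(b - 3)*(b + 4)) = b^2 - 11*b + 24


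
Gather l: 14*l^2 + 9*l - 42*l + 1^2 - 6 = 14*l^2 - 33*l - 5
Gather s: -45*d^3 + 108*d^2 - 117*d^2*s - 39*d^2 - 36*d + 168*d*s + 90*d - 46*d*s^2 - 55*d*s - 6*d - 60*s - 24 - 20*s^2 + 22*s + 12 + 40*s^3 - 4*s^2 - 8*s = -45*d^3 + 69*d^2 + 48*d + 40*s^3 + s^2*(-46*d - 24) + s*(-117*d^2 + 113*d - 46) - 12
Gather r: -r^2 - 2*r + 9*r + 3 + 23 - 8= -r^2 + 7*r + 18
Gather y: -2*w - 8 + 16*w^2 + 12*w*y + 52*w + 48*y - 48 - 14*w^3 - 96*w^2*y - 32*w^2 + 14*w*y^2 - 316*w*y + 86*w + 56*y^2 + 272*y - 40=-14*w^3 - 16*w^2 + 136*w + y^2*(14*w + 56) + y*(-96*w^2 - 304*w + 320) - 96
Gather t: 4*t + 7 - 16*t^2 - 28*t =-16*t^2 - 24*t + 7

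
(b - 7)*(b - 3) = b^2 - 10*b + 21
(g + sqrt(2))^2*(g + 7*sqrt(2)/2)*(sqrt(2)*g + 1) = sqrt(2)*g^4 + 12*g^3 + 43*sqrt(2)*g^2/2 + 30*g + 7*sqrt(2)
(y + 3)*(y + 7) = y^2 + 10*y + 21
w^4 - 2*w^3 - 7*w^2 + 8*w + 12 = (w - 3)*(w - 2)*(w + 1)*(w + 2)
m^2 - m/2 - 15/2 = (m - 3)*(m + 5/2)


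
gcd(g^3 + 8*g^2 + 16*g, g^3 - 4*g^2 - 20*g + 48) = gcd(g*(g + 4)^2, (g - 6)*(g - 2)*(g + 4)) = g + 4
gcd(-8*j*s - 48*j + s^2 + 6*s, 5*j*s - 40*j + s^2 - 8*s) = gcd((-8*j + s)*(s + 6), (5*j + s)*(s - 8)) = 1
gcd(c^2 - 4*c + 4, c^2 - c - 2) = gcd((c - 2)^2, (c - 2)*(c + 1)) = c - 2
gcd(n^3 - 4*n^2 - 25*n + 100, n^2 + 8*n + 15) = n + 5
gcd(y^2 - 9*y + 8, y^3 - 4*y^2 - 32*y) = y - 8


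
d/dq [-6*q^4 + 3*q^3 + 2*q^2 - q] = -24*q^3 + 9*q^2 + 4*q - 1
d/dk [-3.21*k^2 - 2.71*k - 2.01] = -6.42*k - 2.71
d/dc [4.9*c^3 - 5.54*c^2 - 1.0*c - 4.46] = 14.7*c^2 - 11.08*c - 1.0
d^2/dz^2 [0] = 0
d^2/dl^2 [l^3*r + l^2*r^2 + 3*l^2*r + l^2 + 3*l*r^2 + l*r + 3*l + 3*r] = 6*l*r + 2*r^2 + 6*r + 2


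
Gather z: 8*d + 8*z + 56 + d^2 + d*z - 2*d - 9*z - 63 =d^2 + 6*d + z*(d - 1) - 7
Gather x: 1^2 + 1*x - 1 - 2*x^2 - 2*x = -2*x^2 - x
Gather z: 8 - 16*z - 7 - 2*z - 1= -18*z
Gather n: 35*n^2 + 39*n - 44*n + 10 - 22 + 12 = 35*n^2 - 5*n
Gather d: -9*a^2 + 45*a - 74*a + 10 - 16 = -9*a^2 - 29*a - 6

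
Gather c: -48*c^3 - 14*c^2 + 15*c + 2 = -48*c^3 - 14*c^2 + 15*c + 2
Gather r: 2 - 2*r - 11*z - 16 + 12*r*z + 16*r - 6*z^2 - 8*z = r*(12*z + 14) - 6*z^2 - 19*z - 14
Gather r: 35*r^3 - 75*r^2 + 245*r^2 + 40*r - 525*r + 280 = 35*r^3 + 170*r^2 - 485*r + 280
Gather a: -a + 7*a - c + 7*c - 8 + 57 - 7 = 6*a + 6*c + 42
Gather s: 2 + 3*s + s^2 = s^2 + 3*s + 2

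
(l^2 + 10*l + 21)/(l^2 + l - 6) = (l + 7)/(l - 2)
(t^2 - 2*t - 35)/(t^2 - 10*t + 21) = (t + 5)/(t - 3)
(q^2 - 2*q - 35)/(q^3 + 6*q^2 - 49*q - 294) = (q + 5)/(q^2 + 13*q + 42)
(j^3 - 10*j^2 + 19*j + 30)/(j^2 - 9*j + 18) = (j^2 - 4*j - 5)/(j - 3)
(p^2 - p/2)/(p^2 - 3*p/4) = 2*(2*p - 1)/(4*p - 3)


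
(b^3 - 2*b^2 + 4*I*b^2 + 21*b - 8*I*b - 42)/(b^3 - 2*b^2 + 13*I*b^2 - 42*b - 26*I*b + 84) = (b - 3*I)/(b + 6*I)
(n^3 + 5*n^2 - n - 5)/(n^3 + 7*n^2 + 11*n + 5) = (n - 1)/(n + 1)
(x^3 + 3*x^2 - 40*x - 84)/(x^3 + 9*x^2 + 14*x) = (x - 6)/x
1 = 1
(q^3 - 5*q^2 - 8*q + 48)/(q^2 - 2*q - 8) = (q^2 - q - 12)/(q + 2)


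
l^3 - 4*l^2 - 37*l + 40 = (l - 8)*(l - 1)*(l + 5)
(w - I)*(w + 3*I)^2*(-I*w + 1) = -I*w^4 + 6*w^3 + 8*I*w^2 + 6*w + 9*I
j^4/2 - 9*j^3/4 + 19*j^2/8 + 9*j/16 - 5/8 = (j/2 + 1/4)*(j - 5/2)*(j - 2)*(j - 1/2)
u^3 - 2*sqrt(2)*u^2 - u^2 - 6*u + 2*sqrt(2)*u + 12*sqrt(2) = (u - 3)*(u + 2)*(u - 2*sqrt(2))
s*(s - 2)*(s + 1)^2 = s^4 - 3*s^2 - 2*s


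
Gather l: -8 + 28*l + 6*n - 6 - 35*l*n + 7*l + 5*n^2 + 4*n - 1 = l*(35 - 35*n) + 5*n^2 + 10*n - 15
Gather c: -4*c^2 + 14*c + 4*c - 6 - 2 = -4*c^2 + 18*c - 8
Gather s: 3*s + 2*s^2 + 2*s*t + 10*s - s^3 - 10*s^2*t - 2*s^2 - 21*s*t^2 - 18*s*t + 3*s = -s^3 - 10*s^2*t + s*(-21*t^2 - 16*t + 16)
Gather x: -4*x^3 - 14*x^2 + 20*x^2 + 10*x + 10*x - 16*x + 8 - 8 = -4*x^3 + 6*x^2 + 4*x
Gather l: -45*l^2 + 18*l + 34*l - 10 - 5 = -45*l^2 + 52*l - 15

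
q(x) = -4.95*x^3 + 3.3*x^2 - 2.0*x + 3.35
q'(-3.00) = -155.45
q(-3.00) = 172.70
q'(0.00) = -2.00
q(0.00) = 3.35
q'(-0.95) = -21.67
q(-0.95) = 12.47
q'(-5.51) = -489.21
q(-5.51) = 942.61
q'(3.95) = -207.63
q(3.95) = -258.13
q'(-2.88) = -144.18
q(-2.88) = 154.73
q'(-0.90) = -19.97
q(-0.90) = 11.43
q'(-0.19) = -3.79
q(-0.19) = 3.88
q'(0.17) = -1.31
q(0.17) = 3.08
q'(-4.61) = -348.02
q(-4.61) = 567.66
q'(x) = -14.85*x^2 + 6.6*x - 2.0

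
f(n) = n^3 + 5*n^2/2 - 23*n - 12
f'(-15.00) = 577.00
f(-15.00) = -2479.50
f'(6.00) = 115.00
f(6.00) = 156.00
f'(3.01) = 19.23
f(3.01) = -31.31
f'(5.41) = 91.85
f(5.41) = 95.08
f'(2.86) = 15.84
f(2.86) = -33.94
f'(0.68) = -18.21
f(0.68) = -26.17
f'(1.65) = -6.58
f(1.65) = -38.65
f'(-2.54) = -16.35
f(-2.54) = 46.16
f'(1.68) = -6.13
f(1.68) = -38.84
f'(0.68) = -18.21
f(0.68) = -26.17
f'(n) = 3*n^2 + 5*n - 23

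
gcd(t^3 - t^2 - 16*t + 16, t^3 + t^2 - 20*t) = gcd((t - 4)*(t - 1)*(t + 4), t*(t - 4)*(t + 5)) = t - 4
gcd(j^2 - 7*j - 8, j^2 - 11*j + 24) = j - 8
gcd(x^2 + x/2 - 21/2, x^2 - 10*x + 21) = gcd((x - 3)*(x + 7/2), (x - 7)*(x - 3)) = x - 3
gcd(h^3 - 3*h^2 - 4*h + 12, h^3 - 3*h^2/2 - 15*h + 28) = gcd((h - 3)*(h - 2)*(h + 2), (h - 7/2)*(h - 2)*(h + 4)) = h - 2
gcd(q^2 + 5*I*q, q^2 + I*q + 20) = q + 5*I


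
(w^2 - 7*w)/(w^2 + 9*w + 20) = w*(w - 7)/(w^2 + 9*w + 20)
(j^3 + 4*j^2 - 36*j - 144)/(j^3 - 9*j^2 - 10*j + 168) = (j + 6)/(j - 7)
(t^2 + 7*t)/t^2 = (t + 7)/t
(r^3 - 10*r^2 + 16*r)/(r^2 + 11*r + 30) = r*(r^2 - 10*r + 16)/(r^2 + 11*r + 30)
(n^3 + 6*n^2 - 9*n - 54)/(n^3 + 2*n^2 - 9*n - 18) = (n + 6)/(n + 2)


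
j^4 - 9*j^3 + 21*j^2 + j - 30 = (j - 5)*(j - 3)*(j - 2)*(j + 1)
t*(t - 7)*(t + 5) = t^3 - 2*t^2 - 35*t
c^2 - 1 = (c - 1)*(c + 1)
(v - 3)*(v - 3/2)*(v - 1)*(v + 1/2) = v^4 - 5*v^3 + 25*v^2/4 - 9/4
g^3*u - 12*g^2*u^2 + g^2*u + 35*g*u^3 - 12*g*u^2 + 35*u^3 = (g - 7*u)*(g - 5*u)*(g*u + u)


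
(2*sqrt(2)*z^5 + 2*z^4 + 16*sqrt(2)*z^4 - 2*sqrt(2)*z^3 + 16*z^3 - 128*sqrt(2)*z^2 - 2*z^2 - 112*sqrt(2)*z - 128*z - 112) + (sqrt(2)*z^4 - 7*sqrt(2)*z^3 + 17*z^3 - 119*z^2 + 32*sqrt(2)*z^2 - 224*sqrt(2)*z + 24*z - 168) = 2*sqrt(2)*z^5 + 2*z^4 + 17*sqrt(2)*z^4 - 9*sqrt(2)*z^3 + 33*z^3 - 96*sqrt(2)*z^2 - 121*z^2 - 336*sqrt(2)*z - 104*z - 280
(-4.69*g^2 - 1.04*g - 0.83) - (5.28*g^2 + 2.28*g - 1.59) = -9.97*g^2 - 3.32*g + 0.76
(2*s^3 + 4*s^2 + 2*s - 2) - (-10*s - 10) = 2*s^3 + 4*s^2 + 12*s + 8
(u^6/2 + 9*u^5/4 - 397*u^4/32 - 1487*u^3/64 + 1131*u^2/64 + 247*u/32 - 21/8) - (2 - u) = u^6/2 + 9*u^5/4 - 397*u^4/32 - 1487*u^3/64 + 1131*u^2/64 + 279*u/32 - 37/8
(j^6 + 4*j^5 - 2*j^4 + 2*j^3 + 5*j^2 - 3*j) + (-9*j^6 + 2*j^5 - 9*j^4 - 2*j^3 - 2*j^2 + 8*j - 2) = -8*j^6 + 6*j^5 - 11*j^4 + 3*j^2 + 5*j - 2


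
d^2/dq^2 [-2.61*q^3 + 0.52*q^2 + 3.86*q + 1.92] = 1.04 - 15.66*q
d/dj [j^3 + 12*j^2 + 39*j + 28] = 3*j^2 + 24*j + 39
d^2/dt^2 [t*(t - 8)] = 2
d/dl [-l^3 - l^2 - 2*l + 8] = -3*l^2 - 2*l - 2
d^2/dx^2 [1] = 0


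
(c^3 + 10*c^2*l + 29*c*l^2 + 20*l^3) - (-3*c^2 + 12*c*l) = c^3 + 10*c^2*l + 3*c^2 + 29*c*l^2 - 12*c*l + 20*l^3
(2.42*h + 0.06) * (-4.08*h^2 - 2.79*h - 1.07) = -9.8736*h^3 - 6.9966*h^2 - 2.7568*h - 0.0642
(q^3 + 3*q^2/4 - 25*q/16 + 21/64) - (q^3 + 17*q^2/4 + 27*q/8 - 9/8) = -7*q^2/2 - 79*q/16 + 93/64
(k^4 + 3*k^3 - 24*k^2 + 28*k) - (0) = k^4 + 3*k^3 - 24*k^2 + 28*k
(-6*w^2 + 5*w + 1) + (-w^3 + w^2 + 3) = -w^3 - 5*w^2 + 5*w + 4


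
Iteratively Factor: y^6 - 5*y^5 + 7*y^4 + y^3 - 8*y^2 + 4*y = (y - 1)*(y^5 - 4*y^4 + 3*y^3 + 4*y^2 - 4*y) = y*(y - 1)*(y^4 - 4*y^3 + 3*y^2 + 4*y - 4) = y*(y - 2)*(y - 1)*(y^3 - 2*y^2 - y + 2) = y*(y - 2)*(y - 1)*(y + 1)*(y^2 - 3*y + 2) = y*(y - 2)^2*(y - 1)*(y + 1)*(y - 1)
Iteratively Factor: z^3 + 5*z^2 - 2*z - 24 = (z - 2)*(z^2 + 7*z + 12) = (z - 2)*(z + 3)*(z + 4)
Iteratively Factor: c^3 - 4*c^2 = (c)*(c^2 - 4*c) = c*(c - 4)*(c)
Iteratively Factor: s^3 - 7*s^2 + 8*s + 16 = (s - 4)*(s^2 - 3*s - 4) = (s - 4)*(s + 1)*(s - 4)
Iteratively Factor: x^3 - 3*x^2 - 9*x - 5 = (x + 1)*(x^2 - 4*x - 5) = (x - 5)*(x + 1)*(x + 1)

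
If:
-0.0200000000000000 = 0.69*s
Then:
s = -0.03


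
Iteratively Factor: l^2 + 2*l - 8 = (l - 2)*(l + 4)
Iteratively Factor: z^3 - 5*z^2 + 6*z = (z - 2)*(z^2 - 3*z) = (z - 3)*(z - 2)*(z)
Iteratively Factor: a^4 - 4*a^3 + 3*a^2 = (a - 3)*(a^3 - a^2) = a*(a - 3)*(a^2 - a) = a^2*(a - 3)*(a - 1)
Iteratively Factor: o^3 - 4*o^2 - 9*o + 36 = (o - 3)*(o^2 - o - 12) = (o - 4)*(o - 3)*(o + 3)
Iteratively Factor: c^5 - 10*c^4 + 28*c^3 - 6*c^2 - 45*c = (c - 3)*(c^4 - 7*c^3 + 7*c^2 + 15*c) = (c - 3)*(c + 1)*(c^3 - 8*c^2 + 15*c) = (c - 5)*(c - 3)*(c + 1)*(c^2 - 3*c) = c*(c - 5)*(c - 3)*(c + 1)*(c - 3)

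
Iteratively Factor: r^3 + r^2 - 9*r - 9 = (r + 1)*(r^2 - 9) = (r - 3)*(r + 1)*(r + 3)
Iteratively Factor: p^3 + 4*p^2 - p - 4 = (p - 1)*(p^2 + 5*p + 4) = (p - 1)*(p + 1)*(p + 4)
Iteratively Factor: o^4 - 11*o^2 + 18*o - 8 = (o - 2)*(o^3 + 2*o^2 - 7*o + 4) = (o - 2)*(o - 1)*(o^2 + 3*o - 4) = (o - 2)*(o - 1)*(o + 4)*(o - 1)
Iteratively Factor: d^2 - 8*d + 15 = (d - 5)*(d - 3)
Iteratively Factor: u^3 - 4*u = (u)*(u^2 - 4) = u*(u + 2)*(u - 2)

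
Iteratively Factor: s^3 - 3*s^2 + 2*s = (s)*(s^2 - 3*s + 2) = s*(s - 2)*(s - 1)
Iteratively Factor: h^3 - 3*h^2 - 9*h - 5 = (h + 1)*(h^2 - 4*h - 5) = (h + 1)^2*(h - 5)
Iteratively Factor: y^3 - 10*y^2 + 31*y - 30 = (y - 5)*(y^2 - 5*y + 6) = (y - 5)*(y - 3)*(y - 2)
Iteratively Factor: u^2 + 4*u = (u + 4)*(u)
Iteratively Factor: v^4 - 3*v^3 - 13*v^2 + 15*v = (v - 5)*(v^3 + 2*v^2 - 3*v) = (v - 5)*(v - 1)*(v^2 + 3*v) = v*(v - 5)*(v - 1)*(v + 3)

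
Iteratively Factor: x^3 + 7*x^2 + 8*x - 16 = (x - 1)*(x^2 + 8*x + 16) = (x - 1)*(x + 4)*(x + 4)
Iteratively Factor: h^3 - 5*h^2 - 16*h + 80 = (h - 4)*(h^2 - h - 20) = (h - 5)*(h - 4)*(h + 4)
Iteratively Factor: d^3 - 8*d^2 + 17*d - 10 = (d - 1)*(d^2 - 7*d + 10) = (d - 2)*(d - 1)*(d - 5)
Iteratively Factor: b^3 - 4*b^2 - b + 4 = (b + 1)*(b^2 - 5*b + 4) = (b - 1)*(b + 1)*(b - 4)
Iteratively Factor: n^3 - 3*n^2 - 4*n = (n + 1)*(n^2 - 4*n) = (n - 4)*(n + 1)*(n)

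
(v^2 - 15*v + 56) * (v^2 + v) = v^4 - 14*v^3 + 41*v^2 + 56*v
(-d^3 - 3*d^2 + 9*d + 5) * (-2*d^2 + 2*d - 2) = 2*d^5 + 4*d^4 - 22*d^3 + 14*d^2 - 8*d - 10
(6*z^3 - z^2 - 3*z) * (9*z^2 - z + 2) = 54*z^5 - 15*z^4 - 14*z^3 + z^2 - 6*z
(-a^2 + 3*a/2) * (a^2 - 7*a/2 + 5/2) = -a^4 + 5*a^3 - 31*a^2/4 + 15*a/4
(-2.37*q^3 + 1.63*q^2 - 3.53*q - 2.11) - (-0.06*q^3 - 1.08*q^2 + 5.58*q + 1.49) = -2.31*q^3 + 2.71*q^2 - 9.11*q - 3.6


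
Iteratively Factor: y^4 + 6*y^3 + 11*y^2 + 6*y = (y + 3)*(y^3 + 3*y^2 + 2*y) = (y + 2)*(y + 3)*(y^2 + y) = y*(y + 2)*(y + 3)*(y + 1)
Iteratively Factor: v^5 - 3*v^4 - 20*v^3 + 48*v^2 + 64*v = (v - 4)*(v^4 + v^3 - 16*v^2 - 16*v) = (v - 4)^2*(v^3 + 5*v^2 + 4*v) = v*(v - 4)^2*(v^2 + 5*v + 4) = v*(v - 4)^2*(v + 1)*(v + 4)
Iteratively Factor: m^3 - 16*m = (m)*(m^2 - 16) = m*(m + 4)*(m - 4)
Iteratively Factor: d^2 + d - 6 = (d - 2)*(d + 3)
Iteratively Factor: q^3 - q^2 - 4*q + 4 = (q - 2)*(q^2 + q - 2) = (q - 2)*(q - 1)*(q + 2)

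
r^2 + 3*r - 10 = (r - 2)*(r + 5)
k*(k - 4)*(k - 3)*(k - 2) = k^4 - 9*k^3 + 26*k^2 - 24*k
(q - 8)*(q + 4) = q^2 - 4*q - 32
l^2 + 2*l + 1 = (l + 1)^2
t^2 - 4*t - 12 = (t - 6)*(t + 2)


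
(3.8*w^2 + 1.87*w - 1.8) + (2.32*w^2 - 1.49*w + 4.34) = 6.12*w^2 + 0.38*w + 2.54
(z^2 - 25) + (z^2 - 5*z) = 2*z^2 - 5*z - 25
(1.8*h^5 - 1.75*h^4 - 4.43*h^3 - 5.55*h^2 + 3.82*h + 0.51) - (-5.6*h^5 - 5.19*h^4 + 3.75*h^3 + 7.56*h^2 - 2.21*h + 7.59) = 7.4*h^5 + 3.44*h^4 - 8.18*h^3 - 13.11*h^2 + 6.03*h - 7.08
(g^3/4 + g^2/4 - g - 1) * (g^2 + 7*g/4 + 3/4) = g^5/4 + 11*g^4/16 - 3*g^3/8 - 41*g^2/16 - 5*g/2 - 3/4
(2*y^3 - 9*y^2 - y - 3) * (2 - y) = -2*y^4 + 13*y^3 - 17*y^2 + y - 6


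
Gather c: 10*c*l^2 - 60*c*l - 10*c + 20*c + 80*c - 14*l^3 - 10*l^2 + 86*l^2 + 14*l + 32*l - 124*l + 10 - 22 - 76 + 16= c*(10*l^2 - 60*l + 90) - 14*l^3 + 76*l^2 - 78*l - 72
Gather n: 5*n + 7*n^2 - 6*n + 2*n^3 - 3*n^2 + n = 2*n^3 + 4*n^2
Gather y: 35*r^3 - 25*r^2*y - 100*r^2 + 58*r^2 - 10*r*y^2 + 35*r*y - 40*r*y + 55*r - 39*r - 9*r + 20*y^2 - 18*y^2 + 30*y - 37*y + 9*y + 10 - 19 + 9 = 35*r^3 - 42*r^2 + 7*r + y^2*(2 - 10*r) + y*(-25*r^2 - 5*r + 2)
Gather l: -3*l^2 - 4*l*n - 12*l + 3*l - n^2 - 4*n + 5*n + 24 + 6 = -3*l^2 + l*(-4*n - 9) - n^2 + n + 30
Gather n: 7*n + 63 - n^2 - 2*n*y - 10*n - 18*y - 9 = -n^2 + n*(-2*y - 3) - 18*y + 54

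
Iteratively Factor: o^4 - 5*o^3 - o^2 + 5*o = (o - 5)*(o^3 - o) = (o - 5)*(o + 1)*(o^2 - o) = (o - 5)*(o - 1)*(o + 1)*(o)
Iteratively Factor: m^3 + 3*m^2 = (m)*(m^2 + 3*m) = m*(m + 3)*(m)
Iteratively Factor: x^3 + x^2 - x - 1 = (x - 1)*(x^2 + 2*x + 1) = (x - 1)*(x + 1)*(x + 1)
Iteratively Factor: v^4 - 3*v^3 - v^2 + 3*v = (v)*(v^3 - 3*v^2 - v + 3) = v*(v + 1)*(v^2 - 4*v + 3) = v*(v - 3)*(v + 1)*(v - 1)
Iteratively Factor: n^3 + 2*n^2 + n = (n)*(n^2 + 2*n + 1) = n*(n + 1)*(n + 1)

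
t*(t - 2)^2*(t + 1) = t^4 - 3*t^3 + 4*t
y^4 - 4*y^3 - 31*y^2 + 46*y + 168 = (y - 7)*(y - 3)*(y + 2)*(y + 4)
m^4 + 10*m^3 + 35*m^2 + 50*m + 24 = (m + 1)*(m + 2)*(m + 3)*(m + 4)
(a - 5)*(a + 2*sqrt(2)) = a^2 - 5*a + 2*sqrt(2)*a - 10*sqrt(2)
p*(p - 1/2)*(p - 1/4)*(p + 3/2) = p^4 + 3*p^3/4 - p^2 + 3*p/16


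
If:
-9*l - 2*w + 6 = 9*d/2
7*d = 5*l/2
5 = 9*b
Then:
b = 5/9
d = 20/99 - 20*w/297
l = 56/99 - 56*w/297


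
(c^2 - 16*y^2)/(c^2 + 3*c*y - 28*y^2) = (c + 4*y)/(c + 7*y)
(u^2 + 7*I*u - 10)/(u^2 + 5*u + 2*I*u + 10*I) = (u + 5*I)/(u + 5)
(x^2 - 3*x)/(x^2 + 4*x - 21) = x/(x + 7)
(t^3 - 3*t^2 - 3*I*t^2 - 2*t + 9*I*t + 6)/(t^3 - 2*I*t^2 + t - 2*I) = (t - 3)/(t + I)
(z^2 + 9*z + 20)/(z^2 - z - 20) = (z + 5)/(z - 5)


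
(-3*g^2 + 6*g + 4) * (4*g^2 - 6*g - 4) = -12*g^4 + 42*g^3 - 8*g^2 - 48*g - 16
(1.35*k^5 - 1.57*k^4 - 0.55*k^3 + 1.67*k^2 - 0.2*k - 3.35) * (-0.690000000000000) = -0.9315*k^5 + 1.0833*k^4 + 0.3795*k^3 - 1.1523*k^2 + 0.138*k + 2.3115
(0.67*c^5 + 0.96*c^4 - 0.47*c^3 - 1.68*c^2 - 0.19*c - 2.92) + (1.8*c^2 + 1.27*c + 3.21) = 0.67*c^5 + 0.96*c^4 - 0.47*c^3 + 0.12*c^2 + 1.08*c + 0.29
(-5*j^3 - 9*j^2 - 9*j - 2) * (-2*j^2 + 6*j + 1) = 10*j^5 - 12*j^4 - 41*j^3 - 59*j^2 - 21*j - 2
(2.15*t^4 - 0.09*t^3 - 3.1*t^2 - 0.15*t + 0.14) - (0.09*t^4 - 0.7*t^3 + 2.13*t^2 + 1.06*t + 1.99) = 2.06*t^4 + 0.61*t^3 - 5.23*t^2 - 1.21*t - 1.85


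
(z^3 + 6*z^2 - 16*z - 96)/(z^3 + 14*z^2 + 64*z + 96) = (z - 4)/(z + 4)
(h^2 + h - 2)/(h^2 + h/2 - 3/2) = 2*(h + 2)/(2*h + 3)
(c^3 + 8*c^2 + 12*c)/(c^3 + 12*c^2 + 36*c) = (c + 2)/(c + 6)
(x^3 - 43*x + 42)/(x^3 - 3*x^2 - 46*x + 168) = (x - 1)/(x - 4)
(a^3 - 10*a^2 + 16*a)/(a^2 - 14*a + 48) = a*(a - 2)/(a - 6)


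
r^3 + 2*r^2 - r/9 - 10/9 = (r - 2/3)*(r + 1)*(r + 5/3)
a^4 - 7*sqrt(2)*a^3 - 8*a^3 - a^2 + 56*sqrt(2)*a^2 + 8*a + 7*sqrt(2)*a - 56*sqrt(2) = (a - 8)*(a - 1)*(a + 1)*(a - 7*sqrt(2))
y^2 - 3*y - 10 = (y - 5)*(y + 2)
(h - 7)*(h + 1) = h^2 - 6*h - 7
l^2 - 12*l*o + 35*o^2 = (l - 7*o)*(l - 5*o)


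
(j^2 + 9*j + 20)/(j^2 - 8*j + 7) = (j^2 + 9*j + 20)/(j^2 - 8*j + 7)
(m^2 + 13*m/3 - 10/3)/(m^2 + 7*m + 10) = (m - 2/3)/(m + 2)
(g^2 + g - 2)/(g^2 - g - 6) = (g - 1)/(g - 3)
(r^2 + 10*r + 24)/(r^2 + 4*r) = (r + 6)/r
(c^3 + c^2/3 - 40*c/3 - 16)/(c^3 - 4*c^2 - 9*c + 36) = (c + 4/3)/(c - 3)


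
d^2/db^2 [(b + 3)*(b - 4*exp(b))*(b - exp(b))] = -5*b^2*exp(b) + 16*b*exp(2*b) - 35*b*exp(b) + 6*b + 64*exp(2*b) - 40*exp(b) + 6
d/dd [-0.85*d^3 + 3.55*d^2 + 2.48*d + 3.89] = -2.55*d^2 + 7.1*d + 2.48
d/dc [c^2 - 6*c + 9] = 2*c - 6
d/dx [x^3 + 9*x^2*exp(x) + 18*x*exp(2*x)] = 9*x^2*exp(x) + 3*x^2 + 36*x*exp(2*x) + 18*x*exp(x) + 18*exp(2*x)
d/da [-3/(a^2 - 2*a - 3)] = 6*(a - 1)/(-a^2 + 2*a + 3)^2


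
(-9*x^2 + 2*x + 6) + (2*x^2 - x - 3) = -7*x^2 + x + 3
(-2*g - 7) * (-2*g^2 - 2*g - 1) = 4*g^3 + 18*g^2 + 16*g + 7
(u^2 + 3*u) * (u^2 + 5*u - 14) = u^4 + 8*u^3 + u^2 - 42*u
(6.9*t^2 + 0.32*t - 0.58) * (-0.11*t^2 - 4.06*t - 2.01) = -0.759*t^4 - 28.0492*t^3 - 15.1044*t^2 + 1.7116*t + 1.1658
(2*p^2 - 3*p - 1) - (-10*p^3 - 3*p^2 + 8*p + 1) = 10*p^3 + 5*p^2 - 11*p - 2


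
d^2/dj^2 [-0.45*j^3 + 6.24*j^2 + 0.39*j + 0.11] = 12.48 - 2.7*j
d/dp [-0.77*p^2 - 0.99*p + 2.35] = -1.54*p - 0.99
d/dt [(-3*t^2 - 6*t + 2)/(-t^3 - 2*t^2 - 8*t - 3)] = (-3*t^4 - 12*t^3 + 18*t^2 + 26*t + 34)/(t^6 + 4*t^5 + 20*t^4 + 38*t^3 + 76*t^2 + 48*t + 9)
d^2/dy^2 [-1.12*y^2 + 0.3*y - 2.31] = -2.24000000000000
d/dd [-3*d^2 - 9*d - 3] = -6*d - 9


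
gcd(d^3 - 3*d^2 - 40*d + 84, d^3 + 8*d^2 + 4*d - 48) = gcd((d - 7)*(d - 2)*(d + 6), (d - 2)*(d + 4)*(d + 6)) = d^2 + 4*d - 12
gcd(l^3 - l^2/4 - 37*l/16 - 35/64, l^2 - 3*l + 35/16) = l - 7/4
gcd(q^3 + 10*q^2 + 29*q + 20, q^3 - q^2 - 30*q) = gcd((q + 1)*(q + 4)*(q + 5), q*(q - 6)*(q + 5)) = q + 5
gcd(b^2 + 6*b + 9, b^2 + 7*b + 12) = b + 3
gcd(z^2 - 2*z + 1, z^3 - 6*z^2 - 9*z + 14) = z - 1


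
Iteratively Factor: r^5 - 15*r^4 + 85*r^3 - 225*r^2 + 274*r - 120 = (r - 2)*(r^4 - 13*r^3 + 59*r^2 - 107*r + 60) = (r - 4)*(r - 2)*(r^3 - 9*r^2 + 23*r - 15) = (r - 4)*(r - 2)*(r - 1)*(r^2 - 8*r + 15) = (r - 5)*(r - 4)*(r - 2)*(r - 1)*(r - 3)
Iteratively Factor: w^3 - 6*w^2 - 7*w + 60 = (w + 3)*(w^2 - 9*w + 20) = (w - 4)*(w + 3)*(w - 5)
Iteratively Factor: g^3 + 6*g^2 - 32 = (g - 2)*(g^2 + 8*g + 16) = (g - 2)*(g + 4)*(g + 4)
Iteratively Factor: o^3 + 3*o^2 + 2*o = (o)*(o^2 + 3*o + 2) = o*(o + 2)*(o + 1)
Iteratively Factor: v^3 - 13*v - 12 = (v + 1)*(v^2 - v - 12) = (v - 4)*(v + 1)*(v + 3)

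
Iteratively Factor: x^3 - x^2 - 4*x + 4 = (x - 1)*(x^2 - 4) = (x - 1)*(x + 2)*(x - 2)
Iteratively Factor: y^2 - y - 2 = (y - 2)*(y + 1)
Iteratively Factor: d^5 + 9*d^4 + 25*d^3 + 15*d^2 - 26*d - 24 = (d + 4)*(d^4 + 5*d^3 + 5*d^2 - 5*d - 6) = (d - 1)*(d + 4)*(d^3 + 6*d^2 + 11*d + 6) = (d - 1)*(d + 2)*(d + 4)*(d^2 + 4*d + 3) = (d - 1)*(d + 1)*(d + 2)*(d + 4)*(d + 3)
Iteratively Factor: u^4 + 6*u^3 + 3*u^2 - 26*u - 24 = (u + 4)*(u^3 + 2*u^2 - 5*u - 6) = (u + 1)*(u + 4)*(u^2 + u - 6) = (u + 1)*(u + 3)*(u + 4)*(u - 2)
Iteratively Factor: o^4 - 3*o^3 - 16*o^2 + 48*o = (o + 4)*(o^3 - 7*o^2 + 12*o) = (o - 4)*(o + 4)*(o^2 - 3*o) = o*(o - 4)*(o + 4)*(o - 3)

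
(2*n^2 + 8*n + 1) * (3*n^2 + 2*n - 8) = 6*n^4 + 28*n^3 + 3*n^2 - 62*n - 8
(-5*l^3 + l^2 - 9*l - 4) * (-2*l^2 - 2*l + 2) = 10*l^5 + 8*l^4 + 6*l^3 + 28*l^2 - 10*l - 8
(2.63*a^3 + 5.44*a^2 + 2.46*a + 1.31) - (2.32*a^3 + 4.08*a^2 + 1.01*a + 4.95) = 0.31*a^3 + 1.36*a^2 + 1.45*a - 3.64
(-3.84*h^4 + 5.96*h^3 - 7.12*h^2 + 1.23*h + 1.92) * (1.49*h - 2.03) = -5.7216*h^5 + 16.6756*h^4 - 22.7076*h^3 + 16.2863*h^2 + 0.3639*h - 3.8976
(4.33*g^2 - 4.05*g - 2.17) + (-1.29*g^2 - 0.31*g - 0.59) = 3.04*g^2 - 4.36*g - 2.76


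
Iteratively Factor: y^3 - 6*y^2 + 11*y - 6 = (y - 2)*(y^2 - 4*y + 3) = (y - 2)*(y - 1)*(y - 3)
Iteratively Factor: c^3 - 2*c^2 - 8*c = (c)*(c^2 - 2*c - 8) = c*(c - 4)*(c + 2)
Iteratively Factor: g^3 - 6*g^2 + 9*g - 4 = (g - 1)*(g^2 - 5*g + 4) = (g - 4)*(g - 1)*(g - 1)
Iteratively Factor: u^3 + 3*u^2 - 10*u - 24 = (u - 3)*(u^2 + 6*u + 8) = (u - 3)*(u + 2)*(u + 4)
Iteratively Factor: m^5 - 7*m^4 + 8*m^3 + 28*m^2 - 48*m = (m - 4)*(m^4 - 3*m^3 - 4*m^2 + 12*m) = m*(m - 4)*(m^3 - 3*m^2 - 4*m + 12) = m*(m - 4)*(m - 2)*(m^2 - m - 6) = m*(m - 4)*(m - 2)*(m + 2)*(m - 3)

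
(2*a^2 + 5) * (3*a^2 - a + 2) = 6*a^4 - 2*a^3 + 19*a^2 - 5*a + 10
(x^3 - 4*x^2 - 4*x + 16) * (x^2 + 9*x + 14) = x^5 + 5*x^4 - 26*x^3 - 76*x^2 + 88*x + 224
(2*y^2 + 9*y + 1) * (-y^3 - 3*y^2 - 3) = -2*y^5 - 15*y^4 - 28*y^3 - 9*y^2 - 27*y - 3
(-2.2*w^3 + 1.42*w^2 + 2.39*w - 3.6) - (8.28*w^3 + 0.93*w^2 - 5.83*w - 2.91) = -10.48*w^3 + 0.49*w^2 + 8.22*w - 0.69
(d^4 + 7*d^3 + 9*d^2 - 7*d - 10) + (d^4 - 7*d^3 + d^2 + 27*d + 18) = 2*d^4 + 10*d^2 + 20*d + 8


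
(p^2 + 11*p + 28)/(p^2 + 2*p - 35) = (p + 4)/(p - 5)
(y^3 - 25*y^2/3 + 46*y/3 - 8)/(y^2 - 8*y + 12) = (3*y^2 - 7*y + 4)/(3*(y - 2))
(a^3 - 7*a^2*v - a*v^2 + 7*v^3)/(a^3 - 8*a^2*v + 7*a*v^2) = (a + v)/a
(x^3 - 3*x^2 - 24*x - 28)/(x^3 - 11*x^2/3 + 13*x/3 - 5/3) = 3*(x^3 - 3*x^2 - 24*x - 28)/(3*x^3 - 11*x^2 + 13*x - 5)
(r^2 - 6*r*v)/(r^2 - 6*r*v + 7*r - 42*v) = r/(r + 7)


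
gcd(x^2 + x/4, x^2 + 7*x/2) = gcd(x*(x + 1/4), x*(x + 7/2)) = x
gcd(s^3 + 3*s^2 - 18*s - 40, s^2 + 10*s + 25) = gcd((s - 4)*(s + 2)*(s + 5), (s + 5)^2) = s + 5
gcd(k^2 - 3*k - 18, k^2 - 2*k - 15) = k + 3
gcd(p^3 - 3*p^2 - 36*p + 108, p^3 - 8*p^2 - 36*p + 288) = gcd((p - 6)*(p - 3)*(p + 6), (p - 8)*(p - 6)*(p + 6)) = p^2 - 36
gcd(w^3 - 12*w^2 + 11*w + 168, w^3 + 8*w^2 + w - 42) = w + 3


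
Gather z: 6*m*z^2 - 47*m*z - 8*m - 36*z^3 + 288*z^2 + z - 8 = -8*m - 36*z^3 + z^2*(6*m + 288) + z*(1 - 47*m) - 8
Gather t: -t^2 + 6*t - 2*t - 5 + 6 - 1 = -t^2 + 4*t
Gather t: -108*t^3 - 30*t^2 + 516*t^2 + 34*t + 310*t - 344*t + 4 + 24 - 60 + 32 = -108*t^3 + 486*t^2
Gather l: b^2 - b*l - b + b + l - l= b^2 - b*l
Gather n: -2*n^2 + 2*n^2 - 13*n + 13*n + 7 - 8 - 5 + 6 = 0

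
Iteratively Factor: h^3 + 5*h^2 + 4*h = (h + 1)*(h^2 + 4*h) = h*(h + 1)*(h + 4)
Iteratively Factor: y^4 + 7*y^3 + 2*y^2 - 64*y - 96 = (y + 2)*(y^3 + 5*y^2 - 8*y - 48) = (y + 2)*(y + 4)*(y^2 + y - 12) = (y - 3)*(y + 2)*(y + 4)*(y + 4)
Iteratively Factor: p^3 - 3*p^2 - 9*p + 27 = (p - 3)*(p^2 - 9) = (p - 3)^2*(p + 3)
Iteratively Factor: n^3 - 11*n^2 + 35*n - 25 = (n - 5)*(n^2 - 6*n + 5) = (n - 5)*(n - 1)*(n - 5)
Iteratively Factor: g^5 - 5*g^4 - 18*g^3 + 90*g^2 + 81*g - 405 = (g - 5)*(g^4 - 18*g^2 + 81) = (g - 5)*(g - 3)*(g^3 + 3*g^2 - 9*g - 27) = (g - 5)*(g - 3)*(g + 3)*(g^2 - 9) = (g - 5)*(g - 3)^2*(g + 3)*(g + 3)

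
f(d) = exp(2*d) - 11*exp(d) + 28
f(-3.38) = 27.63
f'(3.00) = 585.92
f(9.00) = 65570863.21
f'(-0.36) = -6.70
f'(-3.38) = -0.37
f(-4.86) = 27.91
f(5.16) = 28445.45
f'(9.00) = 131230804.35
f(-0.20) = 19.66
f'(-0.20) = -7.67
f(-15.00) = 28.00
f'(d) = 2*exp(2*d) - 11*exp(d)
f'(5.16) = 58750.71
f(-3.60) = 27.70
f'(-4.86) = -0.09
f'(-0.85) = -4.34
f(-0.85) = 23.48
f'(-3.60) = -0.30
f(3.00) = 210.49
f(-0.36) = 20.81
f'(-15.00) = 0.00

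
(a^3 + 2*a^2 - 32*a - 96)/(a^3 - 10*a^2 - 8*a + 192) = (a + 4)/(a - 8)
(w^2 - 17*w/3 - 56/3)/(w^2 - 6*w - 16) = (w + 7/3)/(w + 2)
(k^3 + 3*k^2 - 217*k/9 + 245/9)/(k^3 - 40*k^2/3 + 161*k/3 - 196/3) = (3*k^2 + 16*k - 35)/(3*(k^2 - 11*k + 28))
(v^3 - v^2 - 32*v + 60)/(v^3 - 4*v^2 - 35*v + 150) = (v - 2)/(v - 5)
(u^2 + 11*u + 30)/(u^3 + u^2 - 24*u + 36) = (u + 5)/(u^2 - 5*u + 6)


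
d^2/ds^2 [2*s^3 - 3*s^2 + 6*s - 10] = 12*s - 6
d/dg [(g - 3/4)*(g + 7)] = 2*g + 25/4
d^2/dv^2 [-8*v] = 0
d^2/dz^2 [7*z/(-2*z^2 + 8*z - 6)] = 7*(-4*z*(z - 2)^2 + (3*z - 4)*(z^2 - 4*z + 3))/(z^2 - 4*z + 3)^3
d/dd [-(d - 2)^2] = 4 - 2*d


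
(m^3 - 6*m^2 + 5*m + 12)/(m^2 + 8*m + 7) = (m^2 - 7*m + 12)/(m + 7)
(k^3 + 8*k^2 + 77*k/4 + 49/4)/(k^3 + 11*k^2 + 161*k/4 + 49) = (k + 1)/(k + 4)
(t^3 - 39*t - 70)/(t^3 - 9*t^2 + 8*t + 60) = (t^2 - 2*t - 35)/(t^2 - 11*t + 30)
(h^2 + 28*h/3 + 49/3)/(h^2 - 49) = (h + 7/3)/(h - 7)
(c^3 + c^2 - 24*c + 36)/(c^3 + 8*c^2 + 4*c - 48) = (c - 3)/(c + 4)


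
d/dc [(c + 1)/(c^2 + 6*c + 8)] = (c^2 + 6*c - 2*(c + 1)*(c + 3) + 8)/(c^2 + 6*c + 8)^2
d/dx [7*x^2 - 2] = 14*x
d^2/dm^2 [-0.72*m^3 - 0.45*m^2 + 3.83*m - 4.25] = -4.32*m - 0.9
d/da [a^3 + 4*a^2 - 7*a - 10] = 3*a^2 + 8*a - 7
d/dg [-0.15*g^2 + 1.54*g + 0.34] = 1.54 - 0.3*g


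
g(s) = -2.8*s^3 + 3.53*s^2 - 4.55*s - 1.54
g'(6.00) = -264.59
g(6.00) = -506.56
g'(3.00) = -58.97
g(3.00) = -59.02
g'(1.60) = -14.76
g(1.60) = -11.25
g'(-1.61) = -37.69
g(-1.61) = 26.62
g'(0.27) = -3.26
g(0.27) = -2.57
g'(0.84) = -4.55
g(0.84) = -4.53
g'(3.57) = -86.40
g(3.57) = -100.19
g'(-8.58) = -683.50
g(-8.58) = 2065.93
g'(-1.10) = -22.48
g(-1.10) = 11.46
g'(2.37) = -35.00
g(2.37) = -29.77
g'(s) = -8.4*s^2 + 7.06*s - 4.55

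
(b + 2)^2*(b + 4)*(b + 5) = b^4 + 13*b^3 + 60*b^2 + 116*b + 80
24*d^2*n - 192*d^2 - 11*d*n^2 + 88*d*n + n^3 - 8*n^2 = (-8*d + n)*(-3*d + n)*(n - 8)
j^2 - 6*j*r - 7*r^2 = (j - 7*r)*(j + r)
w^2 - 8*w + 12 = (w - 6)*(w - 2)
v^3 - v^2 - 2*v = v*(v - 2)*(v + 1)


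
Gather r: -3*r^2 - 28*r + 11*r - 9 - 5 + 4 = -3*r^2 - 17*r - 10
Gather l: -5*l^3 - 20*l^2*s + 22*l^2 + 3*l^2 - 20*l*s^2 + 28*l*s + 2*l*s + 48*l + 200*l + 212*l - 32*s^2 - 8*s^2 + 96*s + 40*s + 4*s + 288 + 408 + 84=-5*l^3 + l^2*(25 - 20*s) + l*(-20*s^2 + 30*s + 460) - 40*s^2 + 140*s + 780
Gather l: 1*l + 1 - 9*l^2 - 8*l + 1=-9*l^2 - 7*l + 2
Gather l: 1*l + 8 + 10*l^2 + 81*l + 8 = 10*l^2 + 82*l + 16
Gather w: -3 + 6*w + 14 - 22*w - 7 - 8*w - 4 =-24*w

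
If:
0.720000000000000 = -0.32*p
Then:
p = -2.25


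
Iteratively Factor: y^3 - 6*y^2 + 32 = (y - 4)*(y^2 - 2*y - 8) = (y - 4)*(y + 2)*(y - 4)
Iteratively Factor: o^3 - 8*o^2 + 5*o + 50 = (o + 2)*(o^2 - 10*o + 25) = (o - 5)*(o + 2)*(o - 5)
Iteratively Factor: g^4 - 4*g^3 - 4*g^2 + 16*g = (g - 2)*(g^3 - 2*g^2 - 8*g) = (g - 2)*(g + 2)*(g^2 - 4*g) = g*(g - 2)*(g + 2)*(g - 4)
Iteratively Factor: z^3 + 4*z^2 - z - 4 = (z + 4)*(z^2 - 1) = (z + 1)*(z + 4)*(z - 1)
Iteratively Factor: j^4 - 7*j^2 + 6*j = (j - 2)*(j^3 + 2*j^2 - 3*j) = (j - 2)*(j + 3)*(j^2 - j) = j*(j - 2)*(j + 3)*(j - 1)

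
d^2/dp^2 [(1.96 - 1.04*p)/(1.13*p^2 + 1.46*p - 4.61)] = (-(1.04*p - 1.96)*(2.26*p + 1.46)*(4.52*p + 2.92) + (7.0512*p - 1.3928)*(1.13*p^2 + 1.46*p - 4.61))/(1.13*p^2 + 1.46*p - 4.61)^3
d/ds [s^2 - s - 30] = 2*s - 1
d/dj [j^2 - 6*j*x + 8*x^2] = 2*j - 6*x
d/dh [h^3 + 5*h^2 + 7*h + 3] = 3*h^2 + 10*h + 7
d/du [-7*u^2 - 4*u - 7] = -14*u - 4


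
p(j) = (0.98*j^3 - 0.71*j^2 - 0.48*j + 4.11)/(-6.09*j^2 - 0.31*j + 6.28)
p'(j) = (12.18*j + 0.31)*(0.98*j^3 - 0.71*j^2 - 0.48*j + 4.11)/(-6.09*j^2 - 0.31*j + 6.28)^2 + (2.94*j^2 - 1.42*j - 0.48)/(-6.09*j^2 - 0.31*j + 6.28)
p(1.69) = -0.52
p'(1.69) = 0.45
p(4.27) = -0.62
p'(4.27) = -0.14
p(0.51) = 0.84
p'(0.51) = 1.11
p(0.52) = 0.85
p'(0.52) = 1.17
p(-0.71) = 1.09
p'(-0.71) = -2.07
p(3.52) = -0.52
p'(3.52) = -0.12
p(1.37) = -0.83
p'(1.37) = 1.98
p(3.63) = -0.53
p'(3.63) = -0.13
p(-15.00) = 2.54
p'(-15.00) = -0.16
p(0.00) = 0.65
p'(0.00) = -0.04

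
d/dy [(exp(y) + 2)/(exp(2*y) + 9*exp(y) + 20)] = (-(exp(y) + 2)*(2*exp(y) + 9) + exp(2*y) + 9*exp(y) + 20)*exp(y)/(exp(2*y) + 9*exp(y) + 20)^2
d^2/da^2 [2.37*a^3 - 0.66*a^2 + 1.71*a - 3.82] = 14.22*a - 1.32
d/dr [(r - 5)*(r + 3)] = 2*r - 2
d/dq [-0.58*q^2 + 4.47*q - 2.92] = 4.47 - 1.16*q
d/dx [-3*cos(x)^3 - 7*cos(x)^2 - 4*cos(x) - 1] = (9*cos(x)^2 + 14*cos(x) + 4)*sin(x)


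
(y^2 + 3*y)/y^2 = (y + 3)/y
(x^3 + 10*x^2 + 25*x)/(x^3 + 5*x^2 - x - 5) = x*(x + 5)/(x^2 - 1)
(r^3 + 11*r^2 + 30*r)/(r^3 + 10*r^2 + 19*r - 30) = r/(r - 1)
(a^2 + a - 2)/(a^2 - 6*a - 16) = (a - 1)/(a - 8)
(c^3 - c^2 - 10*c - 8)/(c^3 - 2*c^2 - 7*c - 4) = (c + 2)/(c + 1)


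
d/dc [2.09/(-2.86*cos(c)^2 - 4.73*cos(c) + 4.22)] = -(11.9548*cos(c) + 9.8857)*sin(c)/(2.86*cos(c)^2 + 4.73*cos(c) - 4.22)^2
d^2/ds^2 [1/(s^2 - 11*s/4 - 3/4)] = 8*(16*s^2 - 44*s - (8*s - 11)^2 - 12)/(-4*s^2 + 11*s + 3)^3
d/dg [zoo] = 0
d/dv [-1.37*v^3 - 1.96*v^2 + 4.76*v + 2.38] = -4.11*v^2 - 3.92*v + 4.76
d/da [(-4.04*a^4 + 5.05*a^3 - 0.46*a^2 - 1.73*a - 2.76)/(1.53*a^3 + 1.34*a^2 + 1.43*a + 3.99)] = (-6.1812*a^6 - 10.8272*a^5 - 9.8608*a^4 - 44.7416*a^3 + 74.7773*a^2 + 3.726*a - 2.9559)/(2.3409*a^6 + 4.1004*a^5 + 6.1714*a^4 + 16.0418*a^3 + 12.7381*a^2 + 11.4114*a + 15.9201)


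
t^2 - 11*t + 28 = (t - 7)*(t - 4)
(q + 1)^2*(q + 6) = q^3 + 8*q^2 + 13*q + 6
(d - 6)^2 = d^2 - 12*d + 36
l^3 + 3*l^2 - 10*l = l*(l - 2)*(l + 5)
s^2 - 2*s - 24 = (s - 6)*(s + 4)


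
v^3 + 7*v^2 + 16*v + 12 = (v + 2)^2*(v + 3)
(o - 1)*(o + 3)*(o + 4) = o^3 + 6*o^2 + 5*o - 12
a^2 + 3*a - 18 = (a - 3)*(a + 6)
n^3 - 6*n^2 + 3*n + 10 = (n - 5)*(n - 2)*(n + 1)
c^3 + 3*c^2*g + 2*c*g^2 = c*(c + g)*(c + 2*g)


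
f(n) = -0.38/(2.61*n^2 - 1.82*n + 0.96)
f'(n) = -0.38*(1.82 - 5.22*n)/(2.61*n^2 - 1.82*n + 0.96)^2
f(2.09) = -0.04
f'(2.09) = 0.05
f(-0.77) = -0.10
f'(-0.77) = -0.15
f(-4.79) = -0.01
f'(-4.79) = -0.00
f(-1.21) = -0.05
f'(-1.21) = -0.06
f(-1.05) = -0.07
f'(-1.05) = -0.08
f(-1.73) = -0.03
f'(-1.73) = -0.03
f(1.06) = -0.19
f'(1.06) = 0.37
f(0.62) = -0.46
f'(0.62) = 0.77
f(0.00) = -0.40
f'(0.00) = -0.75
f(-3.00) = -0.01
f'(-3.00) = -0.01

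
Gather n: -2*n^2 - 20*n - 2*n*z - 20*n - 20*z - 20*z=-2*n^2 + n*(-2*z - 40) - 40*z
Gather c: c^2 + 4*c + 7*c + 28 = c^2 + 11*c + 28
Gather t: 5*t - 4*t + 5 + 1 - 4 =t + 2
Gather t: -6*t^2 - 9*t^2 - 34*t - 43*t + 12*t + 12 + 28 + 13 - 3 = -15*t^2 - 65*t + 50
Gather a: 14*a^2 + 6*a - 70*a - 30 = 14*a^2 - 64*a - 30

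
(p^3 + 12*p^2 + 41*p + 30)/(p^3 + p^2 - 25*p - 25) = (p + 6)/(p - 5)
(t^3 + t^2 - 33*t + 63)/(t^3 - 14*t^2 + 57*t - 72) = (t + 7)/(t - 8)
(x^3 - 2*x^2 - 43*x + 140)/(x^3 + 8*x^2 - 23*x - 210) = (x - 4)/(x + 6)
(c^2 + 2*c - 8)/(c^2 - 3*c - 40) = (-c^2 - 2*c + 8)/(-c^2 + 3*c + 40)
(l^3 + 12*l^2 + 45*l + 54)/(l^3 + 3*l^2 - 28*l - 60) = (l^2 + 6*l + 9)/(l^2 - 3*l - 10)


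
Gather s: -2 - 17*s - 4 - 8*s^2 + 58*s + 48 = -8*s^2 + 41*s + 42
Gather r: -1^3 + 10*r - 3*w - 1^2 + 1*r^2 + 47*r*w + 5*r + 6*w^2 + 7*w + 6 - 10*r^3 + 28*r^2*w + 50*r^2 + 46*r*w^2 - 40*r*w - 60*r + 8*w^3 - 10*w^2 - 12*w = -10*r^3 + r^2*(28*w + 51) + r*(46*w^2 + 7*w - 45) + 8*w^3 - 4*w^2 - 8*w + 4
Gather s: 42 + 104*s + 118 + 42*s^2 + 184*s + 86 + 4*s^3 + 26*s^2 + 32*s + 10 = 4*s^3 + 68*s^2 + 320*s + 256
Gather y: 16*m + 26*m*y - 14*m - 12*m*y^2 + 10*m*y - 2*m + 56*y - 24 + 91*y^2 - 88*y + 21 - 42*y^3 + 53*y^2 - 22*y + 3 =-42*y^3 + y^2*(144 - 12*m) + y*(36*m - 54)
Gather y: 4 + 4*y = 4*y + 4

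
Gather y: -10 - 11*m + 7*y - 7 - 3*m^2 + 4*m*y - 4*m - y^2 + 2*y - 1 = -3*m^2 - 15*m - y^2 + y*(4*m + 9) - 18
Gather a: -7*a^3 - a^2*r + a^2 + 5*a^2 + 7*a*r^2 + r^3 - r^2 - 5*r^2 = -7*a^3 + a^2*(6 - r) + 7*a*r^2 + r^3 - 6*r^2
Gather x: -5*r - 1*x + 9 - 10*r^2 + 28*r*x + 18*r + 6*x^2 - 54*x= -10*r^2 + 13*r + 6*x^2 + x*(28*r - 55) + 9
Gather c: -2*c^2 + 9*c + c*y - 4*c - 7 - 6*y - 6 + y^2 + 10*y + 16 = -2*c^2 + c*(y + 5) + y^2 + 4*y + 3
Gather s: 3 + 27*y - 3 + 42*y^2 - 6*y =42*y^2 + 21*y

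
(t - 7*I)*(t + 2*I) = t^2 - 5*I*t + 14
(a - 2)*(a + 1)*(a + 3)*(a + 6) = a^4 + 8*a^3 + 7*a^2 - 36*a - 36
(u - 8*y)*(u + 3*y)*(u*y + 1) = u^3*y - 5*u^2*y^2 + u^2 - 24*u*y^3 - 5*u*y - 24*y^2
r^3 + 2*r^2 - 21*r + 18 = (r - 3)*(r - 1)*(r + 6)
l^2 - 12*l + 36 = (l - 6)^2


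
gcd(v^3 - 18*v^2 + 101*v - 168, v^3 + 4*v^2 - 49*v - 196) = v - 7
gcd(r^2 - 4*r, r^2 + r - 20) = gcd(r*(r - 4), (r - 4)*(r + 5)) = r - 4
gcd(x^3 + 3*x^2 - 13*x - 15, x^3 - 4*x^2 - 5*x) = x + 1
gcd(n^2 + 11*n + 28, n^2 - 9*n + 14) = 1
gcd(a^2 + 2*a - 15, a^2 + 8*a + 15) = a + 5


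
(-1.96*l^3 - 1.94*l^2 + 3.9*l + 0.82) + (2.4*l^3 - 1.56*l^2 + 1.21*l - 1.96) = 0.44*l^3 - 3.5*l^2 + 5.11*l - 1.14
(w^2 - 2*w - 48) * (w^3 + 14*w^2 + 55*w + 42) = w^5 + 12*w^4 - 21*w^3 - 740*w^2 - 2724*w - 2016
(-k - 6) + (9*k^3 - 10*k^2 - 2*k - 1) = 9*k^3 - 10*k^2 - 3*k - 7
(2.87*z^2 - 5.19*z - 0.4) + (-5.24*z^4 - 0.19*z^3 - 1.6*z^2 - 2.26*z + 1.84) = -5.24*z^4 - 0.19*z^3 + 1.27*z^2 - 7.45*z + 1.44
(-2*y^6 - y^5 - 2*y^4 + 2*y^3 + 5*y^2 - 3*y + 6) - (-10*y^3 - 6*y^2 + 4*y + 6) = -2*y^6 - y^5 - 2*y^4 + 12*y^3 + 11*y^2 - 7*y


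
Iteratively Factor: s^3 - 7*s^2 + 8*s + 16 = (s - 4)*(s^2 - 3*s - 4) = (s - 4)*(s + 1)*(s - 4)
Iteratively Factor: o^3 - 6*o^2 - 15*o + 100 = (o - 5)*(o^2 - o - 20) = (o - 5)^2*(o + 4)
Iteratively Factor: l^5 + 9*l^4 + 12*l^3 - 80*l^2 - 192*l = (l + 4)*(l^4 + 5*l^3 - 8*l^2 - 48*l) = (l + 4)^2*(l^3 + l^2 - 12*l) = l*(l + 4)^2*(l^2 + l - 12) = l*(l + 4)^3*(l - 3)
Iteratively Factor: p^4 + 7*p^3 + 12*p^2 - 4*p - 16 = (p + 2)*(p^3 + 5*p^2 + 2*p - 8) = (p - 1)*(p + 2)*(p^2 + 6*p + 8) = (p - 1)*(p + 2)^2*(p + 4)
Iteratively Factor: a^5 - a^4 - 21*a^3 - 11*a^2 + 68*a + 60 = (a - 5)*(a^4 + 4*a^3 - a^2 - 16*a - 12) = (a - 5)*(a + 1)*(a^3 + 3*a^2 - 4*a - 12) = (a - 5)*(a + 1)*(a + 2)*(a^2 + a - 6) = (a - 5)*(a + 1)*(a + 2)*(a + 3)*(a - 2)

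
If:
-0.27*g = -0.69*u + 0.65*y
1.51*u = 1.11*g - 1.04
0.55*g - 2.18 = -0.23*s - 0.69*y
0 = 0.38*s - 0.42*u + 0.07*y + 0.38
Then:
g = 3.14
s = 0.72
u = 1.62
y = 0.42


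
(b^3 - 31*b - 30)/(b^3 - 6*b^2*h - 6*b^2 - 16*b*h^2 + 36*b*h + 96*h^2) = (b^2 + 6*b + 5)/(b^2 - 6*b*h - 16*h^2)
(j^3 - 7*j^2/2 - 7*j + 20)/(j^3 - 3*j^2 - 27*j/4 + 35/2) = 2*(j - 4)/(2*j - 7)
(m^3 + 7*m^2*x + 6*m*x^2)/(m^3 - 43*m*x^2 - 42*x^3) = m/(m - 7*x)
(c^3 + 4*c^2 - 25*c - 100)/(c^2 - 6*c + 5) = (c^2 + 9*c + 20)/(c - 1)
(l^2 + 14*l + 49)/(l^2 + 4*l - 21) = (l + 7)/(l - 3)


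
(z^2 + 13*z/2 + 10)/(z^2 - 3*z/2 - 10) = (z + 4)/(z - 4)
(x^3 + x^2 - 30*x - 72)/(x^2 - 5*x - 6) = (x^2 + 7*x + 12)/(x + 1)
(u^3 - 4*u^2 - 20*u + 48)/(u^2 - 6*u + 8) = (u^2 - 2*u - 24)/(u - 4)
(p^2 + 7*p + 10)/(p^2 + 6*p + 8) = (p + 5)/(p + 4)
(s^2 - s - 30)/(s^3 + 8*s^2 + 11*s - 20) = (s - 6)/(s^2 + 3*s - 4)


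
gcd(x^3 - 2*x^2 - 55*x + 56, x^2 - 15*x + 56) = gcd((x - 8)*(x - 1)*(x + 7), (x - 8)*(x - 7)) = x - 8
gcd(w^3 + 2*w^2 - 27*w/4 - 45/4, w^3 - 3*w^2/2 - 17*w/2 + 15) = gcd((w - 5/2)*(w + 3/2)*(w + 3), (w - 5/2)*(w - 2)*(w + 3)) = w^2 + w/2 - 15/2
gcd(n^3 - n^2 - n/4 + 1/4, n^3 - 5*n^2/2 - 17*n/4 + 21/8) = n - 1/2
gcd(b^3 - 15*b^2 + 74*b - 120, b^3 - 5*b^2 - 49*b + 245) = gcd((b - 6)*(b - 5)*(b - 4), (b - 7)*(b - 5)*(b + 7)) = b - 5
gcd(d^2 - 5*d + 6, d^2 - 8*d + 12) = d - 2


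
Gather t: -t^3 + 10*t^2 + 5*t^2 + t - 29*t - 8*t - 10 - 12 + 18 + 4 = -t^3 + 15*t^2 - 36*t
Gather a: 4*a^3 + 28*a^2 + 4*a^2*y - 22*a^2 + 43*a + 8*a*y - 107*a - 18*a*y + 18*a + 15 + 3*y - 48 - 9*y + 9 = 4*a^3 + a^2*(4*y + 6) + a*(-10*y - 46) - 6*y - 24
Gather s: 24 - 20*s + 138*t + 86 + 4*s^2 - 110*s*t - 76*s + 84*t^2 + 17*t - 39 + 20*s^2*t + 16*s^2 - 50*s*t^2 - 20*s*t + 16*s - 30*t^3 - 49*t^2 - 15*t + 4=s^2*(20*t + 20) + s*(-50*t^2 - 130*t - 80) - 30*t^3 + 35*t^2 + 140*t + 75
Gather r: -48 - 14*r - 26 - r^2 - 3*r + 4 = -r^2 - 17*r - 70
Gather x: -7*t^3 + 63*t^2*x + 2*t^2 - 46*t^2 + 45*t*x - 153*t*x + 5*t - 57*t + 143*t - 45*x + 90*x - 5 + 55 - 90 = -7*t^3 - 44*t^2 + 91*t + x*(63*t^2 - 108*t + 45) - 40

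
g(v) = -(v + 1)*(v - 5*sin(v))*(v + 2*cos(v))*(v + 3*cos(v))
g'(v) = -(1 - 3*sin(v))*(v + 1)*(v - 5*sin(v))*(v + 2*cos(v)) - (1 - 2*sin(v))*(v + 1)*(v - 5*sin(v))*(v + 3*cos(v)) - (1 - 5*cos(v))*(v + 1)*(v + 2*cos(v))*(v + 3*cos(v)) - (v - 5*sin(v))*(v + 2*cos(v))*(v + 3*cos(v)) = (v + 1)*(v - 5*sin(v))*(v + 2*cos(v))*(3*sin(v) - 1) + (v + 1)*(v - 5*sin(v))*(v + 3*cos(v))*(2*sin(v) - 1) + (v + 1)*(v + 2*cos(v))*(v + 3*cos(v))*(5*cos(v) - 1) - (v - 5*sin(v))*(v + 2*cos(v))*(v + 3*cos(v))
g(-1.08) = -0.01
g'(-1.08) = 0.27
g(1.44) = 26.73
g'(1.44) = -35.96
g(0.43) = 16.79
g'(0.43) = 47.62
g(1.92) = 8.96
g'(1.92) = -30.28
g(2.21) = 2.47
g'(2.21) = -14.45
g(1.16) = 34.16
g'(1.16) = -14.14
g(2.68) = 0.01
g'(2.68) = 0.61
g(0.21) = 6.86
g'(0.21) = 40.39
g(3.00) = -0.28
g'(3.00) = -6.39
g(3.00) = -0.28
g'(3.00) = -6.39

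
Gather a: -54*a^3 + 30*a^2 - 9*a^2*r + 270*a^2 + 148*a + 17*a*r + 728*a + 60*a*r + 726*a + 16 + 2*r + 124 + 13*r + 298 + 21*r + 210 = -54*a^3 + a^2*(300 - 9*r) + a*(77*r + 1602) + 36*r + 648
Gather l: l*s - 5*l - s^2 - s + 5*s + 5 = l*(s - 5) - s^2 + 4*s + 5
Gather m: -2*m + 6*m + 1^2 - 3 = 4*m - 2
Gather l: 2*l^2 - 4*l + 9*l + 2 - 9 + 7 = 2*l^2 + 5*l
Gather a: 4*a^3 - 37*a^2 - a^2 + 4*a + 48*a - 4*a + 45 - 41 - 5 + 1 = 4*a^3 - 38*a^2 + 48*a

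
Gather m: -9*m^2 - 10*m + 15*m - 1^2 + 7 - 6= -9*m^2 + 5*m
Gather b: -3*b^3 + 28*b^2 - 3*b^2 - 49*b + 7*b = -3*b^3 + 25*b^2 - 42*b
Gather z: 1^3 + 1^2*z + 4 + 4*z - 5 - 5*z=0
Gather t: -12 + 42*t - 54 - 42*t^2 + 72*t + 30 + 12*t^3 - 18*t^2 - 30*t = 12*t^3 - 60*t^2 + 84*t - 36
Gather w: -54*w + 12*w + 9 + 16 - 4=21 - 42*w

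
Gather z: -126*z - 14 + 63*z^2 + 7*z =63*z^2 - 119*z - 14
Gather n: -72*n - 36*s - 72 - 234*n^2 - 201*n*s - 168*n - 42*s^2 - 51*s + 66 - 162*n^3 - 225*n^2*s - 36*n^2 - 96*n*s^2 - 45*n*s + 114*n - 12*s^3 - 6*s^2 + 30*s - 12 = -162*n^3 + n^2*(-225*s - 270) + n*(-96*s^2 - 246*s - 126) - 12*s^3 - 48*s^2 - 57*s - 18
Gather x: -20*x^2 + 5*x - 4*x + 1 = -20*x^2 + x + 1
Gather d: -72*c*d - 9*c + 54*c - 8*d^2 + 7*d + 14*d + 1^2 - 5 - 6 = 45*c - 8*d^2 + d*(21 - 72*c) - 10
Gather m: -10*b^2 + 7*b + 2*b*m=-10*b^2 + 2*b*m + 7*b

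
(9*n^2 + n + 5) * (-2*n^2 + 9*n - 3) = -18*n^4 + 79*n^3 - 28*n^2 + 42*n - 15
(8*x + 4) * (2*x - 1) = 16*x^2 - 4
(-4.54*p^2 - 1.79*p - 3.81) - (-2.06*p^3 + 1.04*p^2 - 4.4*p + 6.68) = 2.06*p^3 - 5.58*p^2 + 2.61*p - 10.49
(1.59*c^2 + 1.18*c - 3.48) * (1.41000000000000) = 2.2419*c^2 + 1.6638*c - 4.9068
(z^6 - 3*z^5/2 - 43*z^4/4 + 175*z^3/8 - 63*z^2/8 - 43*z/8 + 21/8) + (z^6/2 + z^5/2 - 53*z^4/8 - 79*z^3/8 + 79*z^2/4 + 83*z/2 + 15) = 3*z^6/2 - z^5 - 139*z^4/8 + 12*z^3 + 95*z^2/8 + 289*z/8 + 141/8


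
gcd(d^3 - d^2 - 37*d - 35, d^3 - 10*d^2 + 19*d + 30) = d + 1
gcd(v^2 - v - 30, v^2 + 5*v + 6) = 1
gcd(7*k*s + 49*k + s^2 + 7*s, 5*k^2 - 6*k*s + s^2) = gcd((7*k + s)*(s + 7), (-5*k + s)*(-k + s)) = 1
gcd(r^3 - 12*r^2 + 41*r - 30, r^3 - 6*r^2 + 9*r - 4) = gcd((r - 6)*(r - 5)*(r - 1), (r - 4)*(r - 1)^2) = r - 1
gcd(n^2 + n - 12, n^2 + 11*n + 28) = n + 4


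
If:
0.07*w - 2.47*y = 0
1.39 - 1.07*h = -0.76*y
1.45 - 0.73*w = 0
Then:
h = 1.34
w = 1.99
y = 0.06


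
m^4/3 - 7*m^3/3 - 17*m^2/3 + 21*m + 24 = (m/3 + 1)*(m - 8)*(m - 3)*(m + 1)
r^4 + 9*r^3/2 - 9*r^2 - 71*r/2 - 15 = (r - 3)*(r + 1/2)*(r + 2)*(r + 5)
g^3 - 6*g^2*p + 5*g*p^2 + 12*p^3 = (g - 4*p)*(g - 3*p)*(g + p)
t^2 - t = t*(t - 1)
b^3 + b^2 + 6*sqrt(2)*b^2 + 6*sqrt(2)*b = b*(b + 1)*(b + 6*sqrt(2))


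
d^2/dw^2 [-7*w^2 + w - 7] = -14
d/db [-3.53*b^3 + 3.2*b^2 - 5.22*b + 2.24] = -10.59*b^2 + 6.4*b - 5.22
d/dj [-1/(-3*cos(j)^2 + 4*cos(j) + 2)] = 2*(3*cos(j) - 2)*sin(j)/(-3*cos(j)^2 + 4*cos(j) + 2)^2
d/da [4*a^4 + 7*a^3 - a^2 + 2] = a*(16*a^2 + 21*a - 2)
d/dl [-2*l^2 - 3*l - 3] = -4*l - 3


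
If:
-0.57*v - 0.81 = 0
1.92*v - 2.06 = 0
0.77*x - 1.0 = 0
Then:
No Solution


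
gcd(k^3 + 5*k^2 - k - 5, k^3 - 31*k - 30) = k^2 + 6*k + 5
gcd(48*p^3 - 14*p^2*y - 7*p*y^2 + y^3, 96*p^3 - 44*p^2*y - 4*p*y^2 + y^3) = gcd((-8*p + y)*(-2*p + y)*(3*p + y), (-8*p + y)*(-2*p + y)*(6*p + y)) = 16*p^2 - 10*p*y + y^2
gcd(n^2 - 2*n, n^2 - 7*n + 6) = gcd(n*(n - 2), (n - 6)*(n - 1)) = 1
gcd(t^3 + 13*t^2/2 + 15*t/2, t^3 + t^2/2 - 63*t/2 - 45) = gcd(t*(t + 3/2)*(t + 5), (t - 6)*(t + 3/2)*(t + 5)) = t^2 + 13*t/2 + 15/2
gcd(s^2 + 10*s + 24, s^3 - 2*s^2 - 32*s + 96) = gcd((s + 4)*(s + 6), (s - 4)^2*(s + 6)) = s + 6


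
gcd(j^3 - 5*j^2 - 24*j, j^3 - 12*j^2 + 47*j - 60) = 1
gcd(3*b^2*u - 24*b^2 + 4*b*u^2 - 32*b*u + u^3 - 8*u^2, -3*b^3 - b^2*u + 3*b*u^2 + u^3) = 3*b^2 + 4*b*u + u^2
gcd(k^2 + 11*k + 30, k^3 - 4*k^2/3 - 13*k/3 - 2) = 1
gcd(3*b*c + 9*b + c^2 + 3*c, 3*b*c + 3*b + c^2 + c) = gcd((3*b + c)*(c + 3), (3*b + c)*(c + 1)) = 3*b + c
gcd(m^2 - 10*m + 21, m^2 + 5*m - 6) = 1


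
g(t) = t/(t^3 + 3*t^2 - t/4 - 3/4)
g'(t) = t*(-3*t^2 - 6*t + 1/4)/(t^3 + 3*t^2 - t/4 - 3/4)^2 + 1/(t^3 + 3*t^2 - t/4 - 3/4)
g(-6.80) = 0.04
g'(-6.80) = 0.02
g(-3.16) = 2.03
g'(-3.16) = 13.35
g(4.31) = 0.03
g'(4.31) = -0.01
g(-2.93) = -5.02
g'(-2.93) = 69.92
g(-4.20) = 0.20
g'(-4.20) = 0.22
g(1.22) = 0.23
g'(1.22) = -0.32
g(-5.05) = 0.10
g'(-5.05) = 0.07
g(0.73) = 0.69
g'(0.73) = -2.81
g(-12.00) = 0.01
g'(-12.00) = 0.00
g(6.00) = 0.02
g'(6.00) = -0.00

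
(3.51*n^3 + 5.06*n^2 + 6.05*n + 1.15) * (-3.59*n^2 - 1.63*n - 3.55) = -12.6009*n^5 - 23.8867*n^4 - 42.4278*n^3 - 31.953*n^2 - 23.352*n - 4.0825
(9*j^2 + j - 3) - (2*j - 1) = 9*j^2 - j - 2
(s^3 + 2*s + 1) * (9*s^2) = 9*s^5 + 18*s^3 + 9*s^2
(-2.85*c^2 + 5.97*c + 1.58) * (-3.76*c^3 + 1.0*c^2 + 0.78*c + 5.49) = 10.716*c^5 - 25.2972*c^4 - 2.1938*c^3 - 9.4099*c^2 + 34.0077*c + 8.6742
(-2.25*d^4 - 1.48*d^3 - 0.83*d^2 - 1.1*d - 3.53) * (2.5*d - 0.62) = -5.625*d^5 - 2.305*d^4 - 1.1574*d^3 - 2.2354*d^2 - 8.143*d + 2.1886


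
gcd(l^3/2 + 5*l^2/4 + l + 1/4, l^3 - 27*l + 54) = 1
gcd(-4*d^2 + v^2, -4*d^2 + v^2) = -4*d^2 + v^2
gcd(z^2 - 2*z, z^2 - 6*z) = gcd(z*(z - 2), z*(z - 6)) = z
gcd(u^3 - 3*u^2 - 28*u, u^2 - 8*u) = u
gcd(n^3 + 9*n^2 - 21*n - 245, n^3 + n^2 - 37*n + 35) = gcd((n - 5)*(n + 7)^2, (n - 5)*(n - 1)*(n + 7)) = n^2 + 2*n - 35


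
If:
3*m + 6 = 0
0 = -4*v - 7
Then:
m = -2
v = -7/4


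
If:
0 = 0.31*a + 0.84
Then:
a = -2.71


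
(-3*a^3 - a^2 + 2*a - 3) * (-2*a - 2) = 6*a^4 + 8*a^3 - 2*a^2 + 2*a + 6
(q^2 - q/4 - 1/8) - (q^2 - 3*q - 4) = 11*q/4 + 31/8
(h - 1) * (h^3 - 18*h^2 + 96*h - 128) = h^4 - 19*h^3 + 114*h^2 - 224*h + 128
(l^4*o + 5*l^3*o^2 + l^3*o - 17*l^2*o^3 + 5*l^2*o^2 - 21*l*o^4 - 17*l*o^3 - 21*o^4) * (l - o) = l^5*o + 4*l^4*o^2 + l^4*o - 22*l^3*o^3 + 4*l^3*o^2 - 4*l^2*o^4 - 22*l^2*o^3 + 21*l*o^5 - 4*l*o^4 + 21*o^5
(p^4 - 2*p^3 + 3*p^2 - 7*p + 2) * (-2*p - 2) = -2*p^5 + 2*p^4 - 2*p^3 + 8*p^2 + 10*p - 4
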